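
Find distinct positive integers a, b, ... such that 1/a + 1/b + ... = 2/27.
1/14 + 1/378

Greedy algorithm:
2/27: ceiling(27/2) = 14, use 1/14
1/378: ceiling(378/1) = 378, use 1/378
Result: 2/27 = 1/14 + 1/378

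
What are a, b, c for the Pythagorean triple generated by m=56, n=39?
(1615, 4368, 4657)

Euclid's formula: a = m² - n², b = 2mn, c = m² + n²
m = 56, n = 39
a = 56² - 39² = 3136 - 1521 = 1615
b = 2 × 56 × 39 = 4368
c = 56² + 39² = 3136 + 1521 = 4657
Verification: 1615² + 4368² = 2608225 + 19079424 = 21687649 = 4657² ✓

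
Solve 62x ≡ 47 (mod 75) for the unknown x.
x ≡ 31 (mod 75)

gcd(62, 75) = 1, which divides 47, so solutions exist.
Find 62^(-1) mod 75 by the extended Euclidean algorithm:
75 = 1 × 62 + 13  ⟹  13 = (1)·75 + (-1)·62
62 = 4 × 13 + 10  ⟹  10 = (-4)·75 + (5)·62
13 = 1 × 10 + 3  ⟹  3 = (5)·75 + (-6)·62
10 = 3 × 3 + 1  ⟹  1 = (-19)·75 + (23)·62
So (23)·62 ≡ 1 (mod 75), i.e. 62^(-1) ≡ 23 (mod 75).
x ≡ 23 × 47 = 1081 ≡ 31 (mod 75).
Check: 62 × 31 = 1922 ≡ 47 (mod 75).
Unique solution: x ≡ 31 (mod 75)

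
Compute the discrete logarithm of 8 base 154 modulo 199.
114

Baby-step giant-step with step n = ⌈√199⌉ = 15.
Baby steps 154^j mod 199 (j:value) for j=0..14: 0:1, 1:154, 2:35, 3:17, 4:31, 5:197, 6:90, 7:129, 8:165, 9:137, 10:4, 11:19, 12:140, 13:68, 14:124.
Giant-step multiplier: 154^(-15) ≡ 154^(198-15) = 154^183 ≡ 174 (mod 199).
Giant steps γ_i = 8·174^i mod 199: γ_0=8, γ_1=198, γ_2=25, γ_3=171, γ_4=103, γ_5=12, γ_6=98, γ_7=137 (in table at j=9).
x = i·n + j = 7·15 + 9 = 114.
Check: 154^114 ≡ 8 (mod 199).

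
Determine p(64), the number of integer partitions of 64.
1741630

p(n) counts ways to write n as a sum of positive integers (order ignored).
Euler's pentagonal recurrence: p(k) = p(k-1) + p(k-2) - p(k-5) - p(k-7) + p(k-12) + p(k-15) - ... (offsets j(3j∓1)/2, signs ++--, p(0)=1, p(<0)=0).
DP table for k = 0..63: p(0)=1, p(1)=1, p(2)=2, p(3)=3, p(4)=5, p(5)=7, p(6)=11, p(7)=15, p(8)=22, p(9)=30, p(10)=42, p(11)=56, p(12)=77, p(13)=101, p(14)=135, p(15)=176, p(16)=231, p(17)=297, p(18)=385, p(19)=490, p(20)=627, p(21)=792, p(22)=1002, p(23)=1255, p(24)=1575, p(25)=1958, p(26)=2436, p(27)=3010, p(28)=3718, p(29)=4565, p(30)=5604, p(31)=6842, p(32)=8349, p(33)=10143, p(34)=12310, p(35)=14883, p(36)=17977, p(37)=21637, p(38)=26015, p(39)=31185, p(40)=37338, p(41)=44583, p(42)=53174, p(43)=63261, p(44)=75175, p(45)=89134, p(46)=105558, p(47)=124754, p(48)=147273, p(49)=173525, p(50)=204226, p(51)=239943, p(52)=281589, p(53)=329931, p(54)=386155, p(55)=451276, p(56)=526823, p(57)=614154, p(58)=715220, p(59)=831820, p(60)=966467, p(61)=1121505, p(62)=1300156, p(63)=1505499.
Final step: p(64) = p(63) + p(62) - p(59) - p(57) + p(52) + p(49) - p(42) - p(38) + p(29) + p(24) - p(13) - p(7)
= 1505499 + 1300156 - 831820 - 614154 + 281589 + 173525 - 53174 - 26015 + 4565 + 1575 - 101 - 15
= 1741630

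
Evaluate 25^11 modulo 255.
70

Repeated squaring. Binary of 11 = 1011.
25^1 ≡ 25 (mod 255); 25^2 ≡ 115 (mod 255); 25^4 ≡ 220 (mod 255); 25^8 ≡ 205 (mod 255)
25^11 = 25^1 × 25^2 × 25^8 ≡ 70 (mod 255)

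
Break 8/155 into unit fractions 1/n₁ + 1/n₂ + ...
1/20 + 1/620

Greedy algorithm:
8/155: ceiling(155/8) = 20, use 1/20
1/620: ceiling(620/1) = 620, use 1/620
Result: 8/155 = 1/20 + 1/620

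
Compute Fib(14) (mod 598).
377

Matrix identity: Q^n = [[F_(n+1), F_n], [F_n, F_(n-1)]] with Q = [[1,1],[1,0]].
n = 14 = 1110₂. Square-and-multiply, entries mod 598:
Q^1 = [[1,1],[1,0]]
Q^3 = (Q^1)²·Q = [[3,2],[2,1]]
Q^7 = (Q^3)²·Q = [[21,13],[13,8]]
Q^14 = (Q^7)² = [[12,377],[377,233]]
F_14 mod 598 = Q^14[0][1] = 377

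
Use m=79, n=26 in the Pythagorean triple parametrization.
(5565, 4108, 6917)

Euclid's formula: a = m² - n², b = 2mn, c = m² + n²
m = 79, n = 26
a = 79² - 26² = 6241 - 676 = 5565
b = 2 × 79 × 26 = 4108
c = 79² + 26² = 6241 + 676 = 6917
Verification: 5565² + 4108² = 30969225 + 16875664 = 47844889 = 6917² ✓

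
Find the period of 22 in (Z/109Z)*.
27

109 is prime, so ord(22) divides φ(109) = 108.
Divisors of 108: 1, 2, 3, 4, 6, 9, 12, 18, 27, 36, 54, 108.
Repeated squaring: 22^1 ≡ 22, 22^2 ≡ 48, 22^4 ≡ 15, 22^8 ≡ 7, 22^16 ≡ 49, 22^32 ≡ 3, 22^64 ≡ 9 (mod 109).
Test 22^d mod 109 for each divisor d in increasing order:
22^1 ≡ 22
22^2 ≡ 48
22^3 = 22^2·22^1 ≡ 75
22^4 ≡ 15
22^6 = 22^4·22^2 ≡ 66
22^9 = 22^8·22^1 ≡ 45
22^12 = 22^8·22^4 ≡ 105
22^18 = 22^16·22^2 ≡ 63
22^27 = 22^16·22^8·22^2·22^1 ≡ 1  ← first divisor giving 1
The order is 27.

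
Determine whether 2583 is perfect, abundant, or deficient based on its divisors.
deficient

Proper divisors of 2583: sum = 1 + 3 + 7 + 9 + 21 + 41 + 63 + 123 + 287 + 369 + 861 = 1785
Since 1785 < 2583, 2583 is deficient.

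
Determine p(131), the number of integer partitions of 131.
5964539504

p(n) counts ways to write n as a sum of positive integers (order ignored).
Euler's pentagonal recurrence: p(k) = p(k-1) + p(k-2) - p(k-5) - p(k-7) + p(k-12) + p(k-15) - ... (offsets j(3j∓1)/2, signs ++--, p(0)=1, p(<0)=0).
DP table for k = 0..130: p(0)=1, p(1)=1, p(2)=2, p(3)=3, p(4)=5, p(5)=7, p(6)=11, p(7)=15, p(8)=22, p(9)=30, p(10)=42, p(11)=56, p(12)=77, p(13)=101, p(14)=135, p(15)=176, p(16)=231, p(17)=297, p(18)=385, p(19)=490, p(20)=627, p(21)=792, p(22)=1002, p(23)=1255, p(24)=1575, p(25)=1958, p(26)=2436, p(27)=3010, p(28)=3718, p(29)=4565, p(30)=5604, p(31)=6842, p(32)=8349, p(33)=10143, p(34)=12310, p(35)=14883, p(36)=17977, p(37)=21637, p(38)=26015, p(39)=31185, p(40)=37338, p(41)=44583, p(42)=53174, p(43)=63261, p(44)=75175, p(45)=89134, p(46)=105558, p(47)=124754, p(48)=147273, p(49)=173525, p(50)=204226, p(51)=239943, p(52)=281589, p(53)=329931, p(54)=386155, p(55)=451276, p(56)=526823, p(57)=614154, p(58)=715220, p(59)=831820, p(60)=966467, p(61)=1121505, p(62)=1300156, p(63)=1505499, p(64)=1741630, p(65)=2012558, p(66)=2323520, p(67)=2679689, p(68)=3087735, p(69)=3554345, p(70)=4087968, p(71)=4697205, p(72)=5392783, p(73)=6185689, p(74)=7089500, p(75)=8118264, p(76)=9289091, p(77)=10619863, p(78)=12132164, p(79)=13848650, p(80)=15796476, p(81)=18004327, p(82)=20506255, p(83)=23338469, p(84)=26543660, p(85)=30167357, p(86)=34262962, p(87)=38887673, p(88)=44108109, p(89)=49995925, p(90)=56634173, p(91)=64112359, p(92)=72533807, p(93)=82010177, p(94)=92669720, p(95)=104651419, p(96)=118114304, p(97)=133230930, p(98)=150198136, p(99)=169229875, p(100)=190569292, p(101)=214481126, p(102)=241265379, p(103)=271248950, p(104)=304801365, p(105)=342325709, p(106)=384276336, p(107)=431149389, p(108)=483502844, p(109)=541946240, p(110)=607163746, p(111)=679903203, p(112)=761002156, p(113)=851376628, p(114)=952050665, p(115)=1064144451, p(116)=1188908248, p(117)=1327710076, p(118)=1482074143, p(119)=1653668665, p(120)=1844349560, p(121)=2056148051, p(122)=2291320912, p(123)=2552338241, p(124)=2841940500, p(125)=3163127352, p(126)=3519222692, p(127)=3913864295, p(128)=4351078600, p(129)=4835271870, p(130)=5371315400.
Final step: p(131) = p(130) + p(129) - p(126) - p(124) + p(119) + p(116) - p(109) - p(105) + p(96) + p(91) - p(80) - p(74) + p(61) + p(54) - p(39) - p(31) + p(14) + p(5)
= 5371315400 + 4835271870 - 3519222692 - 2841940500 + 1653668665 + 1188908248 - 541946240 - 342325709 + 118114304 + 64112359 - 15796476 - 7089500 + 1121505 + 386155 - 31185 - 6842 + 135 + 7
= 5964539504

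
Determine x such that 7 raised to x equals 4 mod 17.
4

Baby-step giant-step with step n = ⌈√17⌉ = 5.
Baby steps 7^j mod 17 (j:value) for j=0..4: 0:1, 1:7, 2:15, 3:3, 4:4.
h = 4 is already in the table at j=4, so x = 4.
Check: 7^4 ≡ 4 (mod 17).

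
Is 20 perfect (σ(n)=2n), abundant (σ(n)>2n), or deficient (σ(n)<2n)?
abundant

Proper divisors of 20: sum = 1 + 2 + 4 + 5 + 10 = 22
Since 22 > 20, 20 is abundant.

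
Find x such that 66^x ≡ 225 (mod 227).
110

Baby-step giant-step with step n = ⌈√227⌉ = 16.
Baby steps 66^j mod 227 (j:value) for j=0..15: 0:1, 1:66, 2:43, 3:114, 4:33, 5:135, 6:57, 7:130, 8:181, 9:142, 10:65, 11:204, 12:71, 13:146, 14:102, 15:149.
Giant-step multiplier: 66^(-16) ≡ 66^(226-16) = 66^210 ≡ 28 (mod 227).
Giant steps γ_i = 225·28^i mod 227: γ_0=225, γ_1=171, γ_2=21, γ_3=134, γ_4=120, γ_5=182, γ_6=102 (in table at j=14).
x = i·n + j = 6·16 + 14 = 110.
Check: 66^110 ≡ 225 (mod 227).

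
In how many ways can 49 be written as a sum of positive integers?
173525

p(n) counts ways to write n as a sum of positive integers (order ignored).
Euler's pentagonal recurrence: p(k) = p(k-1) + p(k-2) - p(k-5) - p(k-7) + p(k-12) + p(k-15) - ... (offsets j(3j∓1)/2, signs ++--, p(0)=1, p(<0)=0).
DP table for k = 0..48: p(0)=1, p(1)=1, p(2)=2, p(3)=3, p(4)=5, p(5)=7, p(6)=11, p(7)=15, p(8)=22, p(9)=30, p(10)=42, p(11)=56, p(12)=77, p(13)=101, p(14)=135, p(15)=176, p(16)=231, p(17)=297, p(18)=385, p(19)=490, p(20)=627, p(21)=792, p(22)=1002, p(23)=1255, p(24)=1575, p(25)=1958, p(26)=2436, p(27)=3010, p(28)=3718, p(29)=4565, p(30)=5604, p(31)=6842, p(32)=8349, p(33)=10143, p(34)=12310, p(35)=14883, p(36)=17977, p(37)=21637, p(38)=26015, p(39)=31185, p(40)=37338, p(41)=44583, p(42)=53174, p(43)=63261, p(44)=75175, p(45)=89134, p(46)=105558, p(47)=124754, p(48)=147273.
Final step: p(49) = p(48) + p(47) - p(44) - p(42) + p(37) + p(34) - p(27) - p(23) + p(14) + p(9)
= 147273 + 124754 - 75175 - 53174 + 21637 + 12310 - 3010 - 1255 + 135 + 30
= 173525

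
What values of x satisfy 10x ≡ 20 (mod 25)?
x ≡ 2 (mod 5)

gcd(10, 25) = 5, which divides 20, so solutions exist.
Divide through by 5: 2x ≡ 4 (mod 5).
Find 2^(-1) mod 5 by the extended Euclidean algorithm:
5 = 2 × 2 + 1  ⟹  1 = (1)·5 + (-2)·2
So (-2)·2 ≡ 1 (mod 5), i.e. 2^(-1) ≡ -2 ≡ 3 (mod 5).
x ≡ 3 × 4 = 12 ≡ 2 (mod 5).
Check: 10 × 2 = 20 ≡ 20 (mod 25).
x ≡ 2 (mod 5), giving 5 solutions mod 25.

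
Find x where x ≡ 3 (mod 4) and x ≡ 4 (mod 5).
19

Using Chinese Remainder Theorem:
M = 4 × 5 = 20
M1 = 5, M2 = 4
y1 = 5^(-1) mod 4 = 1
y2 = 4^(-1) mod 5 = 4
x = (3×5×1 + 4×4×4) mod 20 = 19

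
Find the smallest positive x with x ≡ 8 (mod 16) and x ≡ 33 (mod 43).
248

Using Chinese Remainder Theorem:
M = 16 × 43 = 688
M1 = 43, M2 = 16
y1 = 43^(-1) mod 16 = 3
y2 = 16^(-1) mod 43 = 35
x = (8×43×3 + 33×16×35) mod 688 = 248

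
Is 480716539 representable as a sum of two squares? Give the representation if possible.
Not possible

Factorization: 480716539 = 61 × 199^3
By Fermat: n is sum of two squares iff every prime p ≡ 3 (mod 4) appears to even power.
Prime(s) ≡ 3 (mod 4) with odd exponent: [(199, 3)]
Therefore 480716539 cannot be expressed as a² + b².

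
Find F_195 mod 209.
192

Matrix identity: Q^n = [[F_(n+1), F_n], [F_n, F_(n-1)]] with Q = [[1,1],[1,0]].
n = 195 = 11000011₂. Square-and-multiply, entries mod 209:
Q^1 = [[1,1],[1,0]]
Q^3 = (Q^1)²·Q = [[3,2],[2,1]]
Q^6 = (Q^3)² = [[13,8],[8,5]]
Q^12 = (Q^6)² = [[24,144],[144,89]]
Q^24 = (Q^12)² = [[203,179],[179,24]]
Q^48 = (Q^24)² = [[100,87],[87,13]]
Q^97 = (Q^48)²·Q = [[21,13],[13,8]]
Q^195 = (Q^97)²·Q = [[151,192],[192,168]]
F_195 mod 209 = Q^195[0][1] = 192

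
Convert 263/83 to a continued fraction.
[3; 5, 1, 13]

Euclidean algorithm steps:
263 = 3 × 83 + 14
83 = 5 × 14 + 13
14 = 1 × 13 + 1
13 = 13 × 1 + 0
Continued fraction: [3; 5, 1, 13]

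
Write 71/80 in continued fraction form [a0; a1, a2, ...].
[0; 1, 7, 1, 8]

Euclidean algorithm steps:
71 = 0 × 80 + 71
80 = 1 × 71 + 9
71 = 7 × 9 + 8
9 = 1 × 8 + 1
8 = 8 × 1 + 0
Continued fraction: [0; 1, 7, 1, 8]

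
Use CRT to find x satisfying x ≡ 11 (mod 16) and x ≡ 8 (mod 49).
155

Using Chinese Remainder Theorem:
M = 16 × 49 = 784
M1 = 49, M2 = 16
y1 = 49^(-1) mod 16 = 1
y2 = 16^(-1) mod 49 = 46
x = (11×49×1 + 8×16×46) mod 784 = 155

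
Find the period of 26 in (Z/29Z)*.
28

29 is prime, so ord(26) divides φ(29) = 28.
Divisors of 28: 1, 2, 4, 7, 14, 28.
Repeated squaring: 26^1 ≡ 26, 26^2 ≡ 9, 26^4 ≡ 23, 26^8 ≡ 7, 26^16 ≡ 20 (mod 29).
Test 26^d mod 29 for each divisor d in increasing order:
26^1 ≡ 26
26^2 ≡ 9
26^4 ≡ 23
26^7 = 26^4·26^2·26^1 ≡ 17
26^14 = 26^8·26^4·26^2 ≡ 28
26^28 = 26^16·26^8·26^4 ≡ 1  ← first divisor giving 1
The order is 28.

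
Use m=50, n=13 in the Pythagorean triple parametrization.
(2331, 1300, 2669)

Euclid's formula: a = m² - n², b = 2mn, c = m² + n²
m = 50, n = 13
a = 50² - 13² = 2500 - 169 = 2331
b = 2 × 50 × 13 = 1300
c = 50² + 13² = 2500 + 169 = 2669
Verification: 2331² + 1300² = 5433561 + 1690000 = 7123561 = 2669² ✓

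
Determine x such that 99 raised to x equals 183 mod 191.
111

Baby-step giant-step with step n = ⌈√191⌉ = 14.
Baby steps 99^j mod 191 (j:value) for j=0..13: 0:1, 1:99, 2:60, 3:19, 4:162, 5:185, 6:170, 7:22, 8:77, 9:174, 10:36, 11:126, 12:59, 13:111.
Giant-step multiplier: 99^(-14) ≡ 99^(190-14) = 99^176 ≡ 103 (mod 191).
Giant steps γ_i = 183·103^i mod 191: γ_0=183, γ_1=131, γ_2=123, γ_3=63, γ_4=186, γ_5=58, γ_6=53, γ_7=111 (in table at j=13).
x = i·n + j = 7·14 + 13 = 111.
Check: 99^111 ≡ 183 (mod 191).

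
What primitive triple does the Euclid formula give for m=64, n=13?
(3927, 1664, 4265)

Euclid's formula: a = m² - n², b = 2mn, c = m² + n²
m = 64, n = 13
a = 64² - 13² = 4096 - 169 = 3927
b = 2 × 64 × 13 = 1664
c = 64² + 13² = 4096 + 169 = 4265
Verification: 3927² + 1664² = 15421329 + 2768896 = 18190225 = 4265² ✓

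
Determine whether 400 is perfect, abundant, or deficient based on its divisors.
abundant

Proper divisors of 400: sum = 1 + 2 + 4 + 5 + 8 + 10 + 16 + 20 + 25 + 40 + 50 + 80 + 100 + 200 = 561
Since 561 > 400, 400 is abundant.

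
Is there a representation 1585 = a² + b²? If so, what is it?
8² + 39² (a=8, b=39)

Factorization: 1585 = 5 × 317
By Fermat: n is sum of two squares iff every prime p ≡ 3 (mod 4) appears to even power.
All primes ≡ 3 (mod 4) appear to even power.
Search a = 0, 1, 2, … for 1585 - a² a perfect square: first hit at a = 8: 1585 - 64 = 1521 = 39².
1585 = 8² + 39² = 64 + 1521 ✓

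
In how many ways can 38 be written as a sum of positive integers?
26015

p(n) counts ways to write n as a sum of positive integers (order ignored).
Euler's pentagonal recurrence: p(k) = p(k-1) + p(k-2) - p(k-5) - p(k-7) + p(k-12) + p(k-15) - ... (offsets j(3j∓1)/2, signs ++--, p(0)=1, p(<0)=0).
DP table for k = 0..37: p(0)=1, p(1)=1, p(2)=2, p(3)=3, p(4)=5, p(5)=7, p(6)=11, p(7)=15, p(8)=22, p(9)=30, p(10)=42, p(11)=56, p(12)=77, p(13)=101, p(14)=135, p(15)=176, p(16)=231, p(17)=297, p(18)=385, p(19)=490, p(20)=627, p(21)=792, p(22)=1002, p(23)=1255, p(24)=1575, p(25)=1958, p(26)=2436, p(27)=3010, p(28)=3718, p(29)=4565, p(30)=5604, p(31)=6842, p(32)=8349, p(33)=10143, p(34)=12310, p(35)=14883, p(36)=17977, p(37)=21637.
Final step: p(38) = p(37) + p(36) - p(33) - p(31) + p(26) + p(23) - p(16) - p(12) + p(3)
= 21637 + 17977 - 10143 - 6842 + 2436 + 1255 - 231 - 77 + 3
= 26015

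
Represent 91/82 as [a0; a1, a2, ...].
[1; 9, 9]

Euclidean algorithm steps:
91 = 1 × 82 + 9
82 = 9 × 9 + 1
9 = 9 × 1 + 0
Continued fraction: [1; 9, 9]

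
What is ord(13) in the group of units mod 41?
40

41 is prime, so ord(13) divides φ(41) = 40.
Divisors of 40: 1, 2, 4, 5, 8, 10, 20, 40.
Repeated squaring: 13^1 ≡ 13, 13^2 ≡ 5, 13^4 ≡ 25, 13^8 ≡ 10, 13^16 ≡ 18, 13^32 ≡ 37 (mod 41).
Test 13^d mod 41 for each divisor d in increasing order:
13^1 ≡ 13
13^2 ≡ 5
13^4 ≡ 25
13^5 = 13^4·13^1 ≡ 38
13^8 ≡ 10
13^10 = 13^8·13^2 ≡ 9
13^20 = 13^16·13^4 ≡ 40
13^40 = 13^32·13^8 ≡ 1  ← first divisor giving 1
The order is 40.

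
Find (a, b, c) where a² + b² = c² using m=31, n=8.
(897, 496, 1025)

Euclid's formula: a = m² - n², b = 2mn, c = m² + n²
m = 31, n = 8
a = 31² - 8² = 961 - 64 = 897
b = 2 × 31 × 8 = 496
c = 31² + 8² = 961 + 64 = 1025
Verification: 897² + 496² = 804609 + 246016 = 1050625 = 1025² ✓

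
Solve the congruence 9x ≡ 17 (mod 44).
x ≡ 41 (mod 44)

gcd(9, 44) = 1, which divides 17, so solutions exist.
Find 9^(-1) mod 44 by the extended Euclidean algorithm:
44 = 4 × 9 + 8  ⟹  8 = (1)·44 + (-4)·9
9 = 1 × 8 + 1  ⟹  1 = (-1)·44 + (5)·9
So (5)·9 ≡ 1 (mod 44), i.e. 9^(-1) ≡ 5 (mod 44).
x ≡ 5 × 17 = 85 ≡ 41 (mod 44).
Check: 9 × 41 = 369 ≡ 17 (mod 44).
Unique solution: x ≡ 41 (mod 44)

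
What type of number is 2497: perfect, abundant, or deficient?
deficient

Proper divisors of 2497: sum = 1 + 11 + 227 = 239
Since 239 < 2497, 2497 is deficient.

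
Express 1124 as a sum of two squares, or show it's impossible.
10² + 32² (a=10, b=32)

Factorization: 1124 = 2^2 × 281
By Fermat: n is sum of two squares iff every prime p ≡ 3 (mod 4) appears to even power.
All primes ≡ 3 (mod 4) appear to even power.
Search a = 0, 1, 2, … for 1124 - a² a perfect square: first hit at a = 10: 1124 - 100 = 1024 = 32².
1124 = 10² + 32² = 100 + 1024 ✓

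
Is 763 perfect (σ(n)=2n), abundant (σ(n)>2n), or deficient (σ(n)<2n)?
deficient

Proper divisors of 763: sum = 1 + 7 + 109 = 117
Since 117 < 763, 763 is deficient.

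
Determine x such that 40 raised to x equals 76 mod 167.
8

Baby-step giant-step with step n = ⌈√167⌉ = 13.
Baby steps 40^j mod 167 (j:value) for j=0..12: 0:1, 1:40, 2:97, 3:39, 4:57, 5:109, 6:18, 7:52, 8:76, 9:34, 10:24, 11:125, 12:157.
h = 76 is already in the table at j=8, so x = 8.
Check: 40^8 ≡ 76 (mod 167).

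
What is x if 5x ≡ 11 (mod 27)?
x ≡ 13 (mod 27)

gcd(5, 27) = 1, which divides 11, so solutions exist.
Find 5^(-1) mod 27 by the extended Euclidean algorithm:
27 = 5 × 5 + 2  ⟹  2 = (1)·27 + (-5)·5
5 = 2 × 2 + 1  ⟹  1 = (-2)·27 + (11)·5
So (11)·5 ≡ 1 (mod 27), i.e. 5^(-1) ≡ 11 (mod 27).
x ≡ 11 × 11 = 121 ≡ 13 (mod 27).
Check: 5 × 13 = 65 ≡ 11 (mod 27).
Unique solution: x ≡ 13 (mod 27)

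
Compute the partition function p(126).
3519222692

p(n) counts ways to write n as a sum of positive integers (order ignored).
Euler's pentagonal recurrence: p(k) = p(k-1) + p(k-2) - p(k-5) - p(k-7) + p(k-12) + p(k-15) - ... (offsets j(3j∓1)/2, signs ++--, p(0)=1, p(<0)=0).
DP table for k = 0..125: p(0)=1, p(1)=1, p(2)=2, p(3)=3, p(4)=5, p(5)=7, p(6)=11, p(7)=15, p(8)=22, p(9)=30, p(10)=42, p(11)=56, p(12)=77, p(13)=101, p(14)=135, p(15)=176, p(16)=231, p(17)=297, p(18)=385, p(19)=490, p(20)=627, p(21)=792, p(22)=1002, p(23)=1255, p(24)=1575, p(25)=1958, p(26)=2436, p(27)=3010, p(28)=3718, p(29)=4565, p(30)=5604, p(31)=6842, p(32)=8349, p(33)=10143, p(34)=12310, p(35)=14883, p(36)=17977, p(37)=21637, p(38)=26015, p(39)=31185, p(40)=37338, p(41)=44583, p(42)=53174, p(43)=63261, p(44)=75175, p(45)=89134, p(46)=105558, p(47)=124754, p(48)=147273, p(49)=173525, p(50)=204226, p(51)=239943, p(52)=281589, p(53)=329931, p(54)=386155, p(55)=451276, p(56)=526823, p(57)=614154, p(58)=715220, p(59)=831820, p(60)=966467, p(61)=1121505, p(62)=1300156, p(63)=1505499, p(64)=1741630, p(65)=2012558, p(66)=2323520, p(67)=2679689, p(68)=3087735, p(69)=3554345, p(70)=4087968, p(71)=4697205, p(72)=5392783, p(73)=6185689, p(74)=7089500, p(75)=8118264, p(76)=9289091, p(77)=10619863, p(78)=12132164, p(79)=13848650, p(80)=15796476, p(81)=18004327, p(82)=20506255, p(83)=23338469, p(84)=26543660, p(85)=30167357, p(86)=34262962, p(87)=38887673, p(88)=44108109, p(89)=49995925, p(90)=56634173, p(91)=64112359, p(92)=72533807, p(93)=82010177, p(94)=92669720, p(95)=104651419, p(96)=118114304, p(97)=133230930, p(98)=150198136, p(99)=169229875, p(100)=190569292, p(101)=214481126, p(102)=241265379, p(103)=271248950, p(104)=304801365, p(105)=342325709, p(106)=384276336, p(107)=431149389, p(108)=483502844, p(109)=541946240, p(110)=607163746, p(111)=679903203, p(112)=761002156, p(113)=851376628, p(114)=952050665, p(115)=1064144451, p(116)=1188908248, p(117)=1327710076, p(118)=1482074143, p(119)=1653668665, p(120)=1844349560, p(121)=2056148051, p(122)=2291320912, p(123)=2552338241, p(124)=2841940500, p(125)=3163127352.
Final step: p(126) = p(125) + p(124) - p(121) - p(119) + p(114) + p(111) - p(104) - p(100) + p(91) + p(86) - p(75) - p(69) + p(56) + p(49) - p(34) - p(26) + p(9) + p(0)
= 3163127352 + 2841940500 - 2056148051 - 1653668665 + 952050665 + 679903203 - 304801365 - 190569292 + 64112359 + 34262962 - 8118264 - 3554345 + 526823 + 173525 - 12310 - 2436 + 30 + 1
= 3519222692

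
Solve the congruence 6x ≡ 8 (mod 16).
x ≡ 4 (mod 8)

gcd(6, 16) = 2, which divides 8, so solutions exist.
Divide through by 2: 3x ≡ 4 (mod 8).
Find 3^(-1) mod 8 by the extended Euclidean algorithm:
8 = 2 × 3 + 2  ⟹  2 = (1)·8 + (-2)·3
3 = 1 × 2 + 1  ⟹  1 = (-1)·8 + (3)·3
So (3)·3 ≡ 1 (mod 8), i.e. 3^(-1) ≡ 3 (mod 8).
x ≡ 3 × 4 = 12 ≡ 4 (mod 8).
Check: 6 × 4 = 24 ≡ 8 (mod 16).
x ≡ 4 (mod 8), giving 2 solutions mod 16.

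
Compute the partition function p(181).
749474411781

p(n) counts ways to write n as a sum of positive integers (order ignored).
Euler's pentagonal recurrence: p(k) = p(k-1) + p(k-2) - p(k-5) - p(k-7) + p(k-12) + p(k-15) - ... (offsets j(3j∓1)/2, signs ++--, p(0)=1, p(<0)=0).
DP table for k = 0..180: p(0)=1, p(1)=1, p(2)=2, p(3)=3, p(4)=5, p(5)=7, p(6)=11, p(7)=15, p(8)=22, p(9)=30, p(10)=42, p(11)=56, p(12)=77, p(13)=101, p(14)=135, p(15)=176, p(16)=231, p(17)=297, p(18)=385, p(19)=490, p(20)=627, p(21)=792, p(22)=1002, p(23)=1255, p(24)=1575, p(25)=1958, p(26)=2436, p(27)=3010, p(28)=3718, p(29)=4565, p(30)=5604, p(31)=6842, p(32)=8349, p(33)=10143, p(34)=12310, p(35)=14883, p(36)=17977, p(37)=21637, p(38)=26015, p(39)=31185, p(40)=37338, p(41)=44583, p(42)=53174, p(43)=63261, p(44)=75175, p(45)=89134, p(46)=105558, p(47)=124754, p(48)=147273, p(49)=173525, p(50)=204226, p(51)=239943, p(52)=281589, p(53)=329931, p(54)=386155, p(55)=451276, p(56)=526823, p(57)=614154, p(58)=715220, p(59)=831820, p(60)=966467, p(61)=1121505, p(62)=1300156, p(63)=1505499, p(64)=1741630, p(65)=2012558, p(66)=2323520, p(67)=2679689, p(68)=3087735, p(69)=3554345, p(70)=4087968, p(71)=4697205, p(72)=5392783, p(73)=6185689, p(74)=7089500, p(75)=8118264, p(76)=9289091, p(77)=10619863, p(78)=12132164, p(79)=13848650, p(80)=15796476, p(81)=18004327, p(82)=20506255, p(83)=23338469, p(84)=26543660, p(85)=30167357, p(86)=34262962, p(87)=38887673, p(88)=44108109, p(89)=49995925, p(90)=56634173, p(91)=64112359, p(92)=72533807, p(93)=82010177, p(94)=92669720, p(95)=104651419, p(96)=118114304, p(97)=133230930, p(98)=150198136, p(99)=169229875, p(100)=190569292, p(101)=214481126, p(102)=241265379, p(103)=271248950, p(104)=304801365, p(105)=342325709, p(106)=384276336, p(107)=431149389, p(108)=483502844, p(109)=541946240, p(110)=607163746, p(111)=679903203, p(112)=761002156, p(113)=851376628, p(114)=952050665, p(115)=1064144451, p(116)=1188908248, p(117)=1327710076, p(118)=1482074143, p(119)=1653668665, p(120)=1844349560, p(121)=2056148051, p(122)=2291320912, p(123)=2552338241, p(124)=2841940500, p(125)=3163127352, p(126)=3519222692, p(127)=3913864295, p(128)=4351078600, p(129)=4835271870, p(130)=5371315400, p(131)=5964539504, p(132)=6620830889, p(133)=7346629512, p(134)=8149040695, p(135)=9035836076, p(136)=10015581680, p(137)=11097645016, p(138)=12292341831, p(139)=13610949895, p(140)=15065878135, p(141)=16670689208, p(142)=18440293320, p(143)=20390982757, p(144)=22540654445, p(145)=24908858009, p(146)=27517052599, p(147)=30388671978, p(148)=33549419497, p(149)=37027355200, p(150)=40853235313, p(151)=45060624582, p(152)=49686288421, p(153)=54770336324, p(154)=60356673280, p(155)=66493182097, p(156)=73232243759, p(157)=80630964769, p(158)=88751778802, p(159)=97662728555, p(160)=107438159466, p(161)=118159068427, p(162)=129913904637, p(163)=142798995930, p(164)=156919475295, p(165)=172389800255, p(166)=189334822579, p(167)=207890420102, p(168)=228204732751, p(169)=250438925115, p(170)=274768617130, p(171)=301384802048, p(172)=330495499613, p(173)=362326859895, p(174)=397125074750, p(175)=435157697830, p(176)=476715857290, p(177)=522115831195, p(178)=571701605655, p(179)=625846753120, p(180)=684957390936.
Final step: p(181) = p(180) + p(179) - p(176) - p(174) + p(169) + p(166) - p(159) - p(155) + p(146) + p(141) - p(130) - p(124) + p(111) + p(104) - p(89) - p(81) + p(64) + p(55) - p(36) - p(26) + p(5)
= 684957390936 + 625846753120 - 476715857290 - 397125074750 + 250438925115 + 189334822579 - 97662728555 - 66493182097 + 27517052599 + 16670689208 - 5371315400 - 2841940500 + 679903203 + 304801365 - 49995925 - 18004327 + 1741630 + 451276 - 17977 - 2436 + 7
= 749474411781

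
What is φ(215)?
168

215 = 5 × 43
φ(n) = n × ∏(1 - 1/p) for each prime p dividing n
φ(215) = 215 × (1 - 1/5) × (1 - 1/43) = 168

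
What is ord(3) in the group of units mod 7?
6

7 is prime, so ord(3) divides φ(7) = 6.
Divisors of 6: 1, 2, 3, 6.
Repeated squaring: 3^1 ≡ 3, 3^2 ≡ 2, 3^4 ≡ 4 (mod 7).
Test 3^d mod 7 for each divisor d in increasing order:
3^1 ≡ 3
3^2 ≡ 2
3^3 = 3^2·3^1 ≡ 6
3^6 = 3^4·3^2 ≡ 1  ← first divisor giving 1
The order is 6.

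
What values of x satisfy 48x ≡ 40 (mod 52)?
x ≡ 3 (mod 13)

gcd(48, 52) = 4, which divides 40, so solutions exist.
Divide through by 4: 12x ≡ 10 (mod 13).
Find 12^(-1) mod 13 by the extended Euclidean algorithm:
13 = 1 × 12 + 1  ⟹  1 = (1)·13 + (-1)·12
So (-1)·12 ≡ 1 (mod 13), i.e. 12^(-1) ≡ -1 ≡ 12 (mod 13).
x ≡ 12 × 10 = 120 ≡ 3 (mod 13).
Check: 48 × 3 = 144 ≡ 40 (mod 52).
x ≡ 3 (mod 13), giving 4 solutions mod 52.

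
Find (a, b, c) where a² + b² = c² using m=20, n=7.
(351, 280, 449)

Euclid's formula: a = m² - n², b = 2mn, c = m² + n²
m = 20, n = 7
a = 20² - 7² = 400 - 49 = 351
b = 2 × 20 × 7 = 280
c = 20² + 7² = 400 + 49 = 449
Verification: 351² + 280² = 123201 + 78400 = 201601 = 449² ✓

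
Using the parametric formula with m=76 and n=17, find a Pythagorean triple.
(5487, 2584, 6065)

Euclid's formula: a = m² - n², b = 2mn, c = m² + n²
m = 76, n = 17
a = 76² - 17² = 5776 - 289 = 5487
b = 2 × 76 × 17 = 2584
c = 76² + 17² = 5776 + 289 = 6065
Verification: 5487² + 2584² = 30107169 + 6677056 = 36784225 = 6065² ✓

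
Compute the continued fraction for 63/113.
[0; 1, 1, 3, 1, 5, 2]

Euclidean algorithm steps:
63 = 0 × 113 + 63
113 = 1 × 63 + 50
63 = 1 × 50 + 13
50 = 3 × 13 + 11
13 = 1 × 11 + 2
11 = 5 × 2 + 1
2 = 2 × 1 + 0
Continued fraction: [0; 1, 1, 3, 1, 5, 2]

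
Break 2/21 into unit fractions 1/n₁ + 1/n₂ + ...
1/11 + 1/231

Greedy algorithm:
2/21: ceiling(21/2) = 11, use 1/11
1/231: ceiling(231/1) = 231, use 1/231
Result: 2/21 = 1/11 + 1/231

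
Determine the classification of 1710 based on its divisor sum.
abundant

Proper divisors of 1710: sum = 1 + 2 + 3 + 5 + 6 + 9 + 10 + 15 + ... + 285 + 342 + 570 + 855 (23 divisors) = 2970
Since 2970 > 1710, 1710 is abundant.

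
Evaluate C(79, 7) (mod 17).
7

Using Lucas' theorem:
Write n=79 and k=7 in base 17:
n in base 17: [4, 11]
k in base 17: [0, 7]
C(79,7) mod 17 = ∏ C(n_i, k_i) mod 17
Digit binomials (mod 17): C(4,0) = 1; C(11,7) = 330 ≡ 7
Product: 1 × 7 = 7 ≡ 7 (mod 17)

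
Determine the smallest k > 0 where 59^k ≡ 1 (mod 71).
70

71 is prime, so ord(59) divides φ(71) = 70.
Divisors of 70: 1, 2, 5, 7, 10, 14, 35, 70.
Repeated squaring: 59^1 ≡ 59, 59^2 ≡ 2, 59^4 ≡ 4, 59^8 ≡ 16, 59^16 ≡ 43, 59^32 ≡ 3, 59^64 ≡ 9 (mod 71).
Test 59^d mod 71 for each divisor d in increasing order:
59^1 ≡ 59
59^2 ≡ 2
59^5 = 59^4·59^1 ≡ 23
59^7 = 59^4·59^2·59^1 ≡ 46
59^10 = 59^8·59^2 ≡ 32
59^14 = 59^8·59^4·59^2 ≡ 57
59^35 = 59^32·59^2·59^1 ≡ 70
59^70 = 59^64·59^4·59^2 ≡ 1  ← first divisor giving 1
The order is 70.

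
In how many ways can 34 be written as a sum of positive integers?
12310

p(n) counts ways to write n as a sum of positive integers (order ignored).
Euler's pentagonal recurrence: p(k) = p(k-1) + p(k-2) - p(k-5) - p(k-7) + p(k-12) + p(k-15) - ... (offsets j(3j∓1)/2, signs ++--, p(0)=1, p(<0)=0).
DP table for k = 0..33: p(0)=1, p(1)=1, p(2)=2, p(3)=3, p(4)=5, p(5)=7, p(6)=11, p(7)=15, p(8)=22, p(9)=30, p(10)=42, p(11)=56, p(12)=77, p(13)=101, p(14)=135, p(15)=176, p(16)=231, p(17)=297, p(18)=385, p(19)=490, p(20)=627, p(21)=792, p(22)=1002, p(23)=1255, p(24)=1575, p(25)=1958, p(26)=2436, p(27)=3010, p(28)=3718, p(29)=4565, p(30)=5604, p(31)=6842, p(32)=8349, p(33)=10143.
Final step: p(34) = p(33) + p(32) - p(29) - p(27) + p(22) + p(19) - p(12) - p(8)
= 10143 + 8349 - 4565 - 3010 + 1002 + 490 - 77 - 22
= 12310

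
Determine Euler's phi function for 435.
224

435 = 3 × 5 × 29
φ(n) = n × ∏(1 - 1/p) for each prime p dividing n
φ(435) = 435 × (1 - 1/3) × (1 - 1/5) × (1 - 1/29) = 224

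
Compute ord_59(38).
58

59 is prime, so ord(38) divides φ(59) = 58.
Divisors of 58: 1, 2, 29, 58.
Repeated squaring: 38^1 ≡ 38, 38^2 ≡ 28, 38^4 ≡ 17, 38^8 ≡ 53, 38^16 ≡ 36, 38^32 ≡ 57 (mod 59).
Test 38^d mod 59 for each divisor d in increasing order:
38^1 ≡ 38
38^2 ≡ 28
38^29 = 38^16·38^8·38^4·38^1 ≡ 58
38^58 = 38^32·38^16·38^8·38^2 ≡ 1  ← first divisor giving 1
The order is 58.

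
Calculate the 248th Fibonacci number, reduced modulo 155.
21

Matrix identity: Q^n = [[F_(n+1), F_n], [F_n, F_(n-1)]] with Q = [[1,1],[1,0]].
n = 248 = 11111000₂. Square-and-multiply, entries mod 155:
Q^1 = [[1,1],[1,0]]
Q^3 = (Q^1)²·Q = [[3,2],[2,1]]
Q^7 = (Q^3)²·Q = [[21,13],[13,8]]
Q^15 = (Q^7)²·Q = [[57,145],[145,67]]
Q^31 = (Q^15)²·Q = [[94,94],[94,0]]
Q^62 = (Q^31)² = [[2,1],[1,1]]
Q^124 = (Q^62)² = [[5,3],[3,2]]
Q^248 = (Q^124)² = [[34,21],[21,13]]
F_248 mod 155 = Q^248[0][1] = 21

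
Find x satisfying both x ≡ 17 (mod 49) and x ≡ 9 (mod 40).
409

Using Chinese Remainder Theorem:
M = 49 × 40 = 1960
M1 = 40, M2 = 49
y1 = 40^(-1) mod 49 = 38
y2 = 49^(-1) mod 40 = 9
x = (17×40×38 + 9×49×9) mod 1960 = 409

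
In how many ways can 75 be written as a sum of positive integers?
8118264

p(n) counts ways to write n as a sum of positive integers (order ignored).
Euler's pentagonal recurrence: p(k) = p(k-1) + p(k-2) - p(k-5) - p(k-7) + p(k-12) + p(k-15) - ... (offsets j(3j∓1)/2, signs ++--, p(0)=1, p(<0)=0).
DP table for k = 0..74: p(0)=1, p(1)=1, p(2)=2, p(3)=3, p(4)=5, p(5)=7, p(6)=11, p(7)=15, p(8)=22, p(9)=30, p(10)=42, p(11)=56, p(12)=77, p(13)=101, p(14)=135, p(15)=176, p(16)=231, p(17)=297, p(18)=385, p(19)=490, p(20)=627, p(21)=792, p(22)=1002, p(23)=1255, p(24)=1575, p(25)=1958, p(26)=2436, p(27)=3010, p(28)=3718, p(29)=4565, p(30)=5604, p(31)=6842, p(32)=8349, p(33)=10143, p(34)=12310, p(35)=14883, p(36)=17977, p(37)=21637, p(38)=26015, p(39)=31185, p(40)=37338, p(41)=44583, p(42)=53174, p(43)=63261, p(44)=75175, p(45)=89134, p(46)=105558, p(47)=124754, p(48)=147273, p(49)=173525, p(50)=204226, p(51)=239943, p(52)=281589, p(53)=329931, p(54)=386155, p(55)=451276, p(56)=526823, p(57)=614154, p(58)=715220, p(59)=831820, p(60)=966467, p(61)=1121505, p(62)=1300156, p(63)=1505499, p(64)=1741630, p(65)=2012558, p(66)=2323520, p(67)=2679689, p(68)=3087735, p(69)=3554345, p(70)=4087968, p(71)=4697205, p(72)=5392783, p(73)=6185689, p(74)=7089500.
Final step: p(75) = p(74) + p(73) - p(70) - p(68) + p(63) + p(60) - p(53) - p(49) + p(40) + p(35) - p(24) - p(18) + p(5)
= 7089500 + 6185689 - 4087968 - 3087735 + 1505499 + 966467 - 329931 - 173525 + 37338 + 14883 - 1575 - 385 + 7
= 8118264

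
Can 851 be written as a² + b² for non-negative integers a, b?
Not possible

Factorization: 851 = 23 × 37
By Fermat: n is sum of two squares iff every prime p ≡ 3 (mod 4) appears to even power.
Prime(s) ≡ 3 (mod 4) with odd exponent: [(23, 1)]
Therefore 851 cannot be expressed as a² + b².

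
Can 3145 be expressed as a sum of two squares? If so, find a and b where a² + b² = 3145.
3² + 56² (a=3, b=56)

Factorization: 3145 = 5 × 17 × 37
By Fermat: n is sum of two squares iff every prime p ≡ 3 (mod 4) appears to even power.
All primes ≡ 3 (mod 4) appear to even power.
Search a = 0, 1, 2, … for 3145 - a² a perfect square: first hit at a = 3: 3145 - 9 = 3136 = 56².
3145 = 3² + 56² = 9 + 3136 ✓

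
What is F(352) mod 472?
3

Matrix identity: Q^n = [[F_(n+1), F_n], [F_n, F_(n-1)]] with Q = [[1,1],[1,0]].
n = 352 = 101100000₂. Square-and-multiply, entries mod 472:
Q^1 = [[1,1],[1,0]]
Q^2 = (Q^1)² = [[2,1],[1,1]]
Q^5 = (Q^2)²·Q = [[8,5],[5,3]]
Q^11 = (Q^5)²·Q = [[144,89],[89,55]]
Q^22 = (Q^11)² = [[337,247],[247,90]]
Q^44 = (Q^22)² = [[410,213],[213,197]]
Q^88 = (Q^44)² = [[125,435],[435,162]]
Q^176 = (Q^88)² = [[2,237],[237,237]]
Q^352 = (Q^176)² = [[5,3],[3,2]]
F_352 mod 472 = Q^352[0][1] = 3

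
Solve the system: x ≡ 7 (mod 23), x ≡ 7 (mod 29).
7

Using Chinese Remainder Theorem:
M = 23 × 29 = 667
M1 = 29, M2 = 23
y1 = 29^(-1) mod 23 = 4
y2 = 23^(-1) mod 29 = 24
x = (7×29×4 + 7×23×24) mod 667 = 7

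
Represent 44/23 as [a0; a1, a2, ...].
[1; 1, 10, 2]

Euclidean algorithm steps:
44 = 1 × 23 + 21
23 = 1 × 21 + 2
21 = 10 × 2 + 1
2 = 2 × 1 + 0
Continued fraction: [1; 1, 10, 2]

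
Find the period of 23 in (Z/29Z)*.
7

29 is prime, so ord(23) divides φ(29) = 28.
Divisors of 28: 1, 2, 4, 7, 14, 28.
Repeated squaring: 23^1 ≡ 23, 23^2 ≡ 7, 23^4 ≡ 20, 23^8 ≡ 23, 23^16 ≡ 7 (mod 29).
Test 23^d mod 29 for each divisor d in increasing order:
23^1 ≡ 23
23^2 ≡ 7
23^4 ≡ 20
23^7 = 23^4·23^2·23^1 ≡ 1  ← first divisor giving 1
The order is 7.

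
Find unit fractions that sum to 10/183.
1/19 + 1/497 + 1/864035 + 1/1493112098415

Greedy algorithm:
10/183: ceiling(183/10) = 19, use 1/19
7/3477: ceiling(3477/7) = 497, use 1/497
2/1728069: ceiling(1728069/2) = 864035, use 1/864035
1/1493112098415: ceiling(1493112098415/1) = 1493112098415, use 1/1493112098415
Result: 10/183 = 1/19 + 1/497 + 1/864035 + 1/1493112098415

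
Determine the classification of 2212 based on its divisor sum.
abundant

Proper divisors of 2212: sum = 1 + 2 + 4 + 7 + 14 + 28 + 79 + 158 + 316 + 553 + 1106 = 2268
Since 2268 > 2212, 2212 is abundant.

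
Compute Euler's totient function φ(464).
224

464 = 2^4 × 29
φ(n) = n × ∏(1 - 1/p) for each prime p dividing n
φ(464) = 464 × (1 - 1/2) × (1 - 1/29) = 224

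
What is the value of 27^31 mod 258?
75

Repeated squaring. Binary of 31 = 11111.
27^1 ≡ 27 (mod 258); 27^2 ≡ 213 (mod 258); 27^4 ≡ 219 (mod 258); 27^8 ≡ 231 (mod 258); 27^16 ≡ 213 (mod 258)
27^31 = 27^1 × 27^2 × 27^4 × 27^8 × 27^16 ≡ 75 (mod 258)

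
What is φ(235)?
184

235 = 5 × 47
φ(n) = n × ∏(1 - 1/p) for each prime p dividing n
φ(235) = 235 × (1 - 1/5) × (1 - 1/47) = 184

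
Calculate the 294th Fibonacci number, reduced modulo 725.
667

Matrix identity: Q^n = [[F_(n+1), F_n], [F_n, F_(n-1)]] with Q = [[1,1],[1,0]].
n = 294 = 100100110₂. Square-and-multiply, entries mod 725:
Q^1 = [[1,1],[1,0]]
Q^2 = (Q^1)² = [[2,1],[1,1]]
Q^4 = (Q^2)² = [[5,3],[3,2]]
Q^9 = (Q^4)²·Q = [[55,34],[34,21]]
Q^18 = (Q^9)² = [[556,409],[409,147]]
Q^36 = (Q^18)² = [[92,427],[427,390]]
Q^73 = (Q^36)²·Q = [[32,118],[118,639]]
Q^147 = (Q^73)²·Q = [[601,448],[448,153]]
Q^294 = (Q^147)² = [[30,667],[667,88]]
F_294 mod 725 = Q^294[0][1] = 667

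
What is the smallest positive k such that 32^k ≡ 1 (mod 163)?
162

163 is prime, so ord(32) divides φ(163) = 162.
Divisors of 162: 1, 2, 3, 6, 9, 18, 27, 54, 81, 162.
Repeated squaring: 32^1 ≡ 32, 32^2 ≡ 46, 32^4 ≡ 160, 32^8 ≡ 9, 32^16 ≡ 81, 32^32 ≡ 41, 32^64 ≡ 51, 32^128 ≡ 156 (mod 163).
Test 32^d mod 163 for each divisor d in increasing order:
32^1 ≡ 32
32^2 ≡ 46
32^3 = 32^2·32^1 ≡ 5
32^6 = 32^4·32^2 ≡ 25
32^9 = 32^8·32^1 ≡ 125
32^18 = 32^16·32^2 ≡ 140
32^27 = 32^16·32^8·32^2·32^1 ≡ 59
32^54 = 32^32·32^16·32^4·32^2 ≡ 58
32^81 = 32^64·32^16·32^1 ≡ 162
32^162 = 32^128·32^32·32^2 ≡ 1  ← first divisor giving 1
The order is 162.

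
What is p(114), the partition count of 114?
952050665

p(n) counts ways to write n as a sum of positive integers (order ignored).
Euler's pentagonal recurrence: p(k) = p(k-1) + p(k-2) - p(k-5) - p(k-7) + p(k-12) + p(k-15) - ... (offsets j(3j∓1)/2, signs ++--, p(0)=1, p(<0)=0).
DP table for k = 0..113: p(0)=1, p(1)=1, p(2)=2, p(3)=3, p(4)=5, p(5)=7, p(6)=11, p(7)=15, p(8)=22, p(9)=30, p(10)=42, p(11)=56, p(12)=77, p(13)=101, p(14)=135, p(15)=176, p(16)=231, p(17)=297, p(18)=385, p(19)=490, p(20)=627, p(21)=792, p(22)=1002, p(23)=1255, p(24)=1575, p(25)=1958, p(26)=2436, p(27)=3010, p(28)=3718, p(29)=4565, p(30)=5604, p(31)=6842, p(32)=8349, p(33)=10143, p(34)=12310, p(35)=14883, p(36)=17977, p(37)=21637, p(38)=26015, p(39)=31185, p(40)=37338, p(41)=44583, p(42)=53174, p(43)=63261, p(44)=75175, p(45)=89134, p(46)=105558, p(47)=124754, p(48)=147273, p(49)=173525, p(50)=204226, p(51)=239943, p(52)=281589, p(53)=329931, p(54)=386155, p(55)=451276, p(56)=526823, p(57)=614154, p(58)=715220, p(59)=831820, p(60)=966467, p(61)=1121505, p(62)=1300156, p(63)=1505499, p(64)=1741630, p(65)=2012558, p(66)=2323520, p(67)=2679689, p(68)=3087735, p(69)=3554345, p(70)=4087968, p(71)=4697205, p(72)=5392783, p(73)=6185689, p(74)=7089500, p(75)=8118264, p(76)=9289091, p(77)=10619863, p(78)=12132164, p(79)=13848650, p(80)=15796476, p(81)=18004327, p(82)=20506255, p(83)=23338469, p(84)=26543660, p(85)=30167357, p(86)=34262962, p(87)=38887673, p(88)=44108109, p(89)=49995925, p(90)=56634173, p(91)=64112359, p(92)=72533807, p(93)=82010177, p(94)=92669720, p(95)=104651419, p(96)=118114304, p(97)=133230930, p(98)=150198136, p(99)=169229875, p(100)=190569292, p(101)=214481126, p(102)=241265379, p(103)=271248950, p(104)=304801365, p(105)=342325709, p(106)=384276336, p(107)=431149389, p(108)=483502844, p(109)=541946240, p(110)=607163746, p(111)=679903203, p(112)=761002156, p(113)=851376628.
Final step: p(114) = p(113) + p(112) - p(109) - p(107) + p(102) + p(99) - p(92) - p(88) + p(79) + p(74) - p(63) - p(57) + p(44) + p(37) - p(22) - p(14)
= 851376628 + 761002156 - 541946240 - 431149389 + 241265379 + 169229875 - 72533807 - 44108109 + 13848650 + 7089500 - 1505499 - 614154 + 75175 + 21637 - 1002 - 135
= 952050665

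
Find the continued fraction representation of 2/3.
[0; 1, 2]

Euclidean algorithm steps:
2 = 0 × 3 + 2
3 = 1 × 2 + 1
2 = 2 × 1 + 0
Continued fraction: [0; 1, 2]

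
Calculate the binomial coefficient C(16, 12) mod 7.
0

Using Lucas' theorem:
Write n=16 and k=12 in base 7:
n in base 7: [2, 2]
k in base 7: [1, 5]
C(16,12) mod 7 = ∏ C(n_i, k_i) mod 7
Digit binomials (mod 7): C(2,1) = 2; C(2,5) = 0 (k_i > n_i)
Product: 2 × 0 = 0 ≡ 0 (mod 7)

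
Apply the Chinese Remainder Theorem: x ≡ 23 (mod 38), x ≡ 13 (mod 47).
859

Using Chinese Remainder Theorem:
M = 38 × 47 = 1786
M1 = 47, M2 = 38
y1 = 47^(-1) mod 38 = 17
y2 = 38^(-1) mod 47 = 26
x = (23×47×17 + 13×38×26) mod 1786 = 859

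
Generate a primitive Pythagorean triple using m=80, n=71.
(1359, 11360, 11441)

Euclid's formula: a = m² - n², b = 2mn, c = m² + n²
m = 80, n = 71
a = 80² - 71² = 6400 - 5041 = 1359
b = 2 × 80 × 71 = 11360
c = 80² + 71² = 6400 + 5041 = 11441
Verification: 1359² + 11360² = 1846881 + 129049600 = 130896481 = 11441² ✓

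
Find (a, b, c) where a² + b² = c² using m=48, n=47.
(95, 4512, 4513)

Euclid's formula: a = m² - n², b = 2mn, c = m² + n²
m = 48, n = 47
a = 48² - 47² = 2304 - 2209 = 95
b = 2 × 48 × 47 = 4512
c = 48² + 47² = 2304 + 2209 = 4513
Verification: 95² + 4512² = 9025 + 20358144 = 20367169 = 4513² ✓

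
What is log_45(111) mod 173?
113

Baby-step giant-step with step n = ⌈√173⌉ = 14.
Baby steps 45^j mod 173 (j:value) for j=0..13: 0:1, 1:45, 2:122, 3:127, 4:6, 5:97, 6:40, 7:70, 8:36, 9:63, 10:67, 11:74, 12:43, 13:32.
Giant-step multiplier: 45^(-14) ≡ 45^(172-14) = 45^158 ≡ 34 (mod 173).
Giant steps γ_i = 111·34^i mod 173: γ_0=111, γ_1=141, γ_2=123, γ_3=30, γ_4=155, γ_5=80, γ_6=125, γ_7=98, γ_8=45 (in table at j=1).
x = i·n + j = 8·14 + 1 = 113.
Check: 45^113 ≡ 111 (mod 173).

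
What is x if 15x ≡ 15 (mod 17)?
x ≡ 1 (mod 17)

gcd(15, 17) = 1, which divides 15, so solutions exist.
Find 15^(-1) mod 17 by the extended Euclidean algorithm:
17 = 1 × 15 + 2  ⟹  2 = (1)·17 + (-1)·15
15 = 7 × 2 + 1  ⟹  1 = (-7)·17 + (8)·15
So (8)·15 ≡ 1 (mod 17), i.e. 15^(-1) ≡ 8 (mod 17).
x ≡ 8 × 15 = 120 ≡ 1 (mod 17).
Check: 15 × 1 = 15 ≡ 15 (mod 17).
Unique solution: x ≡ 1 (mod 17)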